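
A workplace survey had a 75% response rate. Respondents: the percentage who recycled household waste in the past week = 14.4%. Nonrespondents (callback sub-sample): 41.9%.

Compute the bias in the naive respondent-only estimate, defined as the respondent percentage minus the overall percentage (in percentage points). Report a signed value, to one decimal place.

Nonresponse fraction = 1 − 0.75 = 0.25.
Bias = (nonresponse fraction) × (respondent percentage − nonrespondent percentage)
     = 0.25 × (14.4 − 41.9) = 0.25 × -27.5 = -6.875.

-6.9 percentage points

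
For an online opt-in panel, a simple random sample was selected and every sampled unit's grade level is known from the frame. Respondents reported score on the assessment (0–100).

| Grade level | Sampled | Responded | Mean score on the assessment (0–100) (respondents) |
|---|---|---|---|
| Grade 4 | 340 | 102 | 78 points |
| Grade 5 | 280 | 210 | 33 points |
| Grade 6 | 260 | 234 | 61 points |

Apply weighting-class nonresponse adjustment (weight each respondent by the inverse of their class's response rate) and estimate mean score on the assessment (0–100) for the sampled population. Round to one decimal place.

Class response rates: Grade 4 102/340 = 30%, Grade 5 210/280 = 75%, Grade 6 234/260 = 90%.
Each respondent's weight = sampled/responded in their class; summing within a class gives n_sampled, so:
  Grade 4: 340 × 78 = 26,520
  Grade 5: 280 × 33 = 9240
  Grade 6: 260 × 61 = 15,860
Adjusted estimate = 51,620 / 880 = 58.6591 → 58.7.

58.7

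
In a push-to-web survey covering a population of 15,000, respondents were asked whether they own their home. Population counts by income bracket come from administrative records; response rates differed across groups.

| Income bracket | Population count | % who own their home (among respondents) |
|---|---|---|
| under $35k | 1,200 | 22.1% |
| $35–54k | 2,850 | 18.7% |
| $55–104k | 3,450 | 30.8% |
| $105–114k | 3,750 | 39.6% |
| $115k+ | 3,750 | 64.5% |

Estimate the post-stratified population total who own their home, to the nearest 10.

5,760

Each cell contributes its population count × the respondent rate:
  under $35k: 1,200 × 22.1% = 265.2
  $35–54k: 2,850 × 18.7% = 532.95
  $55–104k: 3,450 × 30.8% = 1062.6
  $105–114k: 3,750 × 39.6% = 1485
  $115k+: 3,750 × 64.5% = 2418.75
Estimated total = 5764.5 → 5,760.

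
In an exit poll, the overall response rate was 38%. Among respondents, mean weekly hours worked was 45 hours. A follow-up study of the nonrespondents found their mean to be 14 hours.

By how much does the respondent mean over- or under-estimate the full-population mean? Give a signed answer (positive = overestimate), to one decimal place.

+19.2

Nonresponse fraction = 1 − 0.38 = 0.62.
Bias = (nonresponse fraction) × (respondent mean − nonrespondent mean)
     = 0.62 × (45 − 14) = 0.62 × 31 = 19.22.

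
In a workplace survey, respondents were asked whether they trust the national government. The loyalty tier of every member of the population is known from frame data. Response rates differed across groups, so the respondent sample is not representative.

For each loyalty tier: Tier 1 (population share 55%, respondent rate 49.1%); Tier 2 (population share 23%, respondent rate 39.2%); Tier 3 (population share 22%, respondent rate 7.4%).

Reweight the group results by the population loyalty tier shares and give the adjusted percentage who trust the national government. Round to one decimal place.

Reweight to the known loyalty tier distribution:
  Tier 1: 0.55 × 49.1 = 27.005
  Tier 2: 0.23 × 39.2 = 9.016
  Tier 3: 0.22 × 7.4 = 1.628
Post-stratified estimate = 37.649 → 37.6%.

37.6%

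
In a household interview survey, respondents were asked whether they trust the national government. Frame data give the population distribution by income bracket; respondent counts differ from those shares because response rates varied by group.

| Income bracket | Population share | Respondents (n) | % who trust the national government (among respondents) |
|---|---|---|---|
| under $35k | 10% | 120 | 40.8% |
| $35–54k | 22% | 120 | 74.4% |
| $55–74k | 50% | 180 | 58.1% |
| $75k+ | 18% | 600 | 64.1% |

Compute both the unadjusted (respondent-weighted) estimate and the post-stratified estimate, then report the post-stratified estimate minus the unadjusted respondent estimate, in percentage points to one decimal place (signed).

Naive respondent-only estimate (weights = respondent counts):
  (120/1020)×40.8 + (120/1020)×74.4 + (180/1020)×58.1 + (600/1020)×64.1 = 61.5118%
Reweighting by population income bracket shares:
  0.1×40.8 + 0.22×74.4 + 0.5×58.1 + 0.18×64.1 = 61.036%
Difference = 61.036 − 61.5118 = -0.4758 pp.

-0.5 percentage points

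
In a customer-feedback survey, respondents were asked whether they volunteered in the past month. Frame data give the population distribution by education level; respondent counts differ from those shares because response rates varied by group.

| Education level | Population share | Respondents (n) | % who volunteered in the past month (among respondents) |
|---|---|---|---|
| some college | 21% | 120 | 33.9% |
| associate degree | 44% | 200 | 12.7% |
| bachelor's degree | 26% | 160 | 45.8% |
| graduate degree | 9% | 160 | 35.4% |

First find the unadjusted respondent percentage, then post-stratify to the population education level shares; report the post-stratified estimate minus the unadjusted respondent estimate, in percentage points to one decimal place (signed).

Naive respondent-only estimate (weights = respondent counts):
  (120/640)×33.9 + (200/640)×12.7 + (160/640)×45.8 + (160/640)×35.4 = 30.625%
Reweighting by population education level shares:
  0.21×33.9 + 0.44×12.7 + 0.26×45.8 + 0.09×35.4 = 27.801%
Difference = 27.801 − 30.625 = -2.824 pp.

-2.8 percentage points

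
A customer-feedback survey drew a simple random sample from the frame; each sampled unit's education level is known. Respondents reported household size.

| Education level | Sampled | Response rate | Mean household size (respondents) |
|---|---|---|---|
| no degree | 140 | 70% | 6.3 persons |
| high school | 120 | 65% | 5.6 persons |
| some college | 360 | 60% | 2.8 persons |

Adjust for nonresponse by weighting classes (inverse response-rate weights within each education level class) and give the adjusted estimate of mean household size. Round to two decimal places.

Each respondent's weight = sampled/responded in their class; summing within a class gives n_sampled, so:
  no degree: 140 × 6.3 = 882
  high school: 120 × 5.6 = 672
  some college: 360 × 2.8 = 1008
Adjusted estimate = 2562 / 620 = 4.13226 → 4.13.

4.13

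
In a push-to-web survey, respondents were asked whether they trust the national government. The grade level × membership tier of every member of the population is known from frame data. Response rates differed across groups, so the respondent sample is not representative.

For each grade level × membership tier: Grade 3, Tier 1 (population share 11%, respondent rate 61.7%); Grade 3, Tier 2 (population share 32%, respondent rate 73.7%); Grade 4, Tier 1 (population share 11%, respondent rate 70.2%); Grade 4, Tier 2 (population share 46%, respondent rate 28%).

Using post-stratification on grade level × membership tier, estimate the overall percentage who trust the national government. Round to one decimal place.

Each cell contributes population-share × respondent value:
  Grade 3, Tier 1: 0.11 × 61.7 = 6.787
  Grade 3, Tier 2: 0.32 × 73.7 = 23.584
  Grade 4, Tier 1: 0.11 × 70.2 = 7.722
  Grade 4, Tier 2: 0.46 × 28 = 12.88
Post-stratified estimate = 50.973 → 51.0%.

51.0%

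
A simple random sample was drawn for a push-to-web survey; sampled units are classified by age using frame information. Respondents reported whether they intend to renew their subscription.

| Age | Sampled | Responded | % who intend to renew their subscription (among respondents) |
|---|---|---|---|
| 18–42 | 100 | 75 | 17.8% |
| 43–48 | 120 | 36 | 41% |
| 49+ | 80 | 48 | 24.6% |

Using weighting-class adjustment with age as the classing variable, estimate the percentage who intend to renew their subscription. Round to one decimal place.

Response rates by class: 18–42 75/100 = 75%, 43–48 36/120 = 30%, 49+ 48/80 = 60%.
Inverse-response-rate weighting restores each class to its sampled count, so class totals weight by n_sampled:
  18–42: 100 × 17.8 = 1780
  43–48: 120 × 41 = 4920
  49+: 80 × 24.6 = 1968
Adjusted estimate = 8668 / 300 = 28.8933 → 28.9%.

28.9%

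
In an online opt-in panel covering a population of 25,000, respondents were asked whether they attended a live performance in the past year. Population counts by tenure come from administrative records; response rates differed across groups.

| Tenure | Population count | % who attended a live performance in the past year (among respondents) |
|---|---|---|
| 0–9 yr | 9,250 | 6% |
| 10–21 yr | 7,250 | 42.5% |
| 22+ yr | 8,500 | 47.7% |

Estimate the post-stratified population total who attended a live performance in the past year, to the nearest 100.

Each cell contributes its population count × the respondent rate:
  0–9 yr: 9,250 × 6% = 555
  10–21 yr: 7,250 × 42.5% = 3081.25
  22+ yr: 8,500 × 47.7% = 4054.5
Estimated total = 7690.75 → 7,700.

7,700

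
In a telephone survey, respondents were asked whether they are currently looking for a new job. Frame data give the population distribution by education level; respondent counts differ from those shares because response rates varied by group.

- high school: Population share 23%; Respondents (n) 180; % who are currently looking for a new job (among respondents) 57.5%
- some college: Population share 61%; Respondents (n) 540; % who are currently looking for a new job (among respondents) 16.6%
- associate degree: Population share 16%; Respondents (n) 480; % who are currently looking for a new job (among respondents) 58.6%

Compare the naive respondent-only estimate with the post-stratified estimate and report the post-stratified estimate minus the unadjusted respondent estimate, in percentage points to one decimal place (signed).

-6.8 percentage points

Without adjustment, the pooled respondent share is:
  (180/1200)×57.5 + (540/1200)×16.6 + (480/1200)×58.6 = 39.535%
Post-stratified estimate weights by population shares:
  0.23×57.5 + 0.61×16.6 + 0.16×58.6 = 32.727%
Difference = 32.727 − 39.535 = -6.808 pp.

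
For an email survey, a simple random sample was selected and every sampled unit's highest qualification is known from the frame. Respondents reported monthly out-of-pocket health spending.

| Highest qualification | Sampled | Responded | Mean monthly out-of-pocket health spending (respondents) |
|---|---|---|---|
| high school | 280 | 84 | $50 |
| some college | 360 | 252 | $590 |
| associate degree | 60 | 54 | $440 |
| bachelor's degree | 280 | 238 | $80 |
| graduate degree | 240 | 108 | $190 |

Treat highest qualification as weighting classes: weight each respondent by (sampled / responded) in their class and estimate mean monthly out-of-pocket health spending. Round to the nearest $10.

Class response rates: high school 84/280 = 30%, some college 252/360 = 70%, associate degree 54/60 = 90%, bachelor's degree 238/280 = 85%, graduate degree 108/240 = 45%.
Each respondent's weight = sampled/responded in their class; summing within a class gives n_sampled, so:
  high school: 280 × 50 = 14,000
  some college: 360 × 590 = 212,400
  associate degree: 60 × 440 = 26,400
  bachelor's degree: 280 × 80 = 22,400
  graduate degree: 240 × 190 = 45,600
Adjusted estimate = 320,800 / 1,220 = 262.951 → $260.

$260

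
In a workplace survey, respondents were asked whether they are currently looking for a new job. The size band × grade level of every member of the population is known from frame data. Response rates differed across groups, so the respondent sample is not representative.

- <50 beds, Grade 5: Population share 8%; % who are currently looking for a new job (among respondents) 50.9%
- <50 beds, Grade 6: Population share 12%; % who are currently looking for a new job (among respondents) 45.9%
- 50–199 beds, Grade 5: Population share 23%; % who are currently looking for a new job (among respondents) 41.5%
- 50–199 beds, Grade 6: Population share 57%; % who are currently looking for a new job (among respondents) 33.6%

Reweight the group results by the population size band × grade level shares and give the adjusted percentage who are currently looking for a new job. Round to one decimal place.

38.3%

Weight each group's respondent value by its population share:
  <50 beds, Grade 5: 0.08 × 50.9 = 4.072
  <50 beds, Grade 6: 0.12 × 45.9 = 5.508
  50–199 beds, Grade 5: 0.23 × 41.5 = 9.545
  50–199 beds, Grade 6: 0.57 × 33.6 = 19.152
Post-stratified estimate = 38.277 → 38.3%.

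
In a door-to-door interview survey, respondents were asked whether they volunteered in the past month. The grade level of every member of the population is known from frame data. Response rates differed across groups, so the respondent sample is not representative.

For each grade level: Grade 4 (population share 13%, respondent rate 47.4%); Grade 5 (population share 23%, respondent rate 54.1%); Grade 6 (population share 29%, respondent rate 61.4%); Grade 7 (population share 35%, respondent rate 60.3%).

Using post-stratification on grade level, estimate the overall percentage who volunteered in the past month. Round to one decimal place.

57.5%

Reweight to the known grade level distribution:
  Grade 4: 0.13 × 47.4 = 6.162
  Grade 5: 0.23 × 54.1 = 12.443
  Grade 6: 0.29 × 61.4 = 17.806
  Grade 7: 0.35 × 60.3 = 21.105
Post-stratified estimate = 57.516 → 57.5%.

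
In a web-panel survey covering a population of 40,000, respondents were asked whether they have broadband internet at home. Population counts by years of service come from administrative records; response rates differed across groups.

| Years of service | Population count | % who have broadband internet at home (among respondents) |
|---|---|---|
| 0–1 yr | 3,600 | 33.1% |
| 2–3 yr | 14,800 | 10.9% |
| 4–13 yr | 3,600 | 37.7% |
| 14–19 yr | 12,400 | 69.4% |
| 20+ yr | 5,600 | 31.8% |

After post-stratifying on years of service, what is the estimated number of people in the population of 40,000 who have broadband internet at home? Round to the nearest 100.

14,500

Apply each group's respondent rate to its population count:
  0–1 yr: 3,600 × 33.1% = 1191.6
  2–3 yr: 14,800 × 10.9% = 1613.2
  4–13 yr: 3,600 × 37.7% = 1357.2
  14–19 yr: 12,400 × 69.4% = 8605.6
  20+ yr: 5,600 × 31.8% = 1780.8
Estimated total = 14548.4 → 14,500.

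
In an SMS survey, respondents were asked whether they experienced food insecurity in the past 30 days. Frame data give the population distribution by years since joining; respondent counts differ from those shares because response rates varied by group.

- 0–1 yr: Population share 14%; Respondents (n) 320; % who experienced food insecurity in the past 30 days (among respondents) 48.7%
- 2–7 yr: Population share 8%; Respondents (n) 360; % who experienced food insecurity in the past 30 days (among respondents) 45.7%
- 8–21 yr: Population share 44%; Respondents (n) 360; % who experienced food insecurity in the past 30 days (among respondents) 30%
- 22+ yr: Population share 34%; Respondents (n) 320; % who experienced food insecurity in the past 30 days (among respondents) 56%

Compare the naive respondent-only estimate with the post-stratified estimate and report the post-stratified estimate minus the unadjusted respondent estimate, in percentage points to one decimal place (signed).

Unadjusted (pooled respondent) estimate weights by respondent counts:
  (320/1360)×48.7 + (360/1360)×45.7 + (360/1360)×30 + (320/1360)×56 = 44.6735%
Post-stratified estimate weights by population shares:
  0.14×48.7 + 0.08×45.7 + 0.44×30 + 0.34×56 = 42.714%
Difference = 42.714 − 44.6735 = -1.9595 pp.

-2.0 percentage points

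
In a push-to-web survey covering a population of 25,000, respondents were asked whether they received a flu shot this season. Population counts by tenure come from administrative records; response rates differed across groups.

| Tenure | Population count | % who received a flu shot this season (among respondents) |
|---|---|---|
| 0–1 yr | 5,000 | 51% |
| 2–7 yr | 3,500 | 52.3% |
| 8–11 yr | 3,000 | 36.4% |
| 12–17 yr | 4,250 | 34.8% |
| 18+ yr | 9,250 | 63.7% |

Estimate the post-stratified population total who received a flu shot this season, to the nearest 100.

Each cell contributes its population count × the respondent rate:
  0–1 yr: 5,000 × 51% = 2550
  2–7 yr: 3,500 × 52.3% = 1830.5
  8–11 yr: 3,000 × 36.4% = 1092
  12–17 yr: 4,250 × 34.8% = 1479
  18+ yr: 9,250 × 63.7% = 5892.25
Estimated total = 12843.8 → 12,800.

12,800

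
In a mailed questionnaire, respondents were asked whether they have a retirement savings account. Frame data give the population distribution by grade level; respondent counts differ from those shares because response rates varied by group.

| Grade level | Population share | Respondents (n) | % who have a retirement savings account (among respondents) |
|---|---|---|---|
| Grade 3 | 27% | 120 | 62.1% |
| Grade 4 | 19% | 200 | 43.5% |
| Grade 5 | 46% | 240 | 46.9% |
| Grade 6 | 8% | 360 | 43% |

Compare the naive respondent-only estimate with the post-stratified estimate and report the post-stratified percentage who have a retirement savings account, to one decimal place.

Without adjustment, the pooled respondent share is:
  (120/920)×62.1 + (200/920)×43.5 + (240/920)×46.9 + (360/920)×43 = 46.6174%
Post-stratifying to population shares instead:
  0.27×62.1 + 0.19×43.5 + 0.46×46.9 + 0.08×43 = 50.046%

50.0%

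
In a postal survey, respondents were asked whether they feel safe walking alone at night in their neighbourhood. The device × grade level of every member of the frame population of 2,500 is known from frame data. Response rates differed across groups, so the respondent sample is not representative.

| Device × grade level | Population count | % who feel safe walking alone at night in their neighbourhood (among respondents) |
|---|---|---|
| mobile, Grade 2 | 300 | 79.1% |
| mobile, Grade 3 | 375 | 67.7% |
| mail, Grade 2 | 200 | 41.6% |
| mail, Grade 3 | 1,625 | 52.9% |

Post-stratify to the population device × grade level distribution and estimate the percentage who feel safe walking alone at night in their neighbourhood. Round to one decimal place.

57.4%

Post-stratification weights by population share, not respondent share:
  mobile, Grade 2: (300/2,500) × 79.1 = 9.492
  mobile, Grade 3: (375/2,500) × 67.7 = 10.155
  mail, Grade 2: (200/2,500) × 41.6 = 3.328
  mail, Grade 3: (1,625/2,500) × 52.9 = 34.385
Post-stratified estimate = 57.36 → 57.4%.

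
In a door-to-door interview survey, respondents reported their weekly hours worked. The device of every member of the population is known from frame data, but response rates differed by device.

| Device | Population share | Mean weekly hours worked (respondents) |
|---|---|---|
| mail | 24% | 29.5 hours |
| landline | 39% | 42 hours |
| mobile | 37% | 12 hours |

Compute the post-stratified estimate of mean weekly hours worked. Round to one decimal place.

27.9

Weight each group's respondent value by its population share:
  mail: 0.24 × 29.5 = 7.08
  landline: 0.39 × 42 = 16.38
  mobile: 0.37 × 12 = 4.44
Post-stratified estimate = 27.9 → 27.9.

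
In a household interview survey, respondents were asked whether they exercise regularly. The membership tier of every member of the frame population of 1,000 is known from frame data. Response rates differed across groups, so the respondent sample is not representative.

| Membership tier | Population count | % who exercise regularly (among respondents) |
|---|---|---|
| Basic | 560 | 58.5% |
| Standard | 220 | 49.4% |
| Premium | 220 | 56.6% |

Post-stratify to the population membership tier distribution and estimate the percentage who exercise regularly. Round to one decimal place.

56.1%

Post-stratification weights by population share, not respondent share:
  Basic: (560/1,000) × 58.5 = 32.76
  Standard: (220/1,000) × 49.4 = 10.868
  Premium: (220/1,000) × 56.6 = 12.452
Post-stratified estimate = 56.08 → 56.1%.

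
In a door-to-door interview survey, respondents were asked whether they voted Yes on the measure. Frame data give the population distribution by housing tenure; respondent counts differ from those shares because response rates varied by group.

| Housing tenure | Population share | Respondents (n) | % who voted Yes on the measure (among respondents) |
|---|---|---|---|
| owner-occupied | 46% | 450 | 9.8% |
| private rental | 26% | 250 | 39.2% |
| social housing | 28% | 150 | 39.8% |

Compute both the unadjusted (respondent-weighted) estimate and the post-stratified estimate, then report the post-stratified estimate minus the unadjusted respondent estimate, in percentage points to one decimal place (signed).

+2.1 percentage points

Without adjustment, the pooled respondent share is:
  (450/850)×9.8 + (250/850)×39.2 + (150/850)×39.8 = 23.7412%
Post-stratifying to population shares instead:
  0.46×9.8 + 0.26×39.2 + 0.28×39.8 = 25.844%
Difference = 25.844 − 23.7412 = 2.1028 pp.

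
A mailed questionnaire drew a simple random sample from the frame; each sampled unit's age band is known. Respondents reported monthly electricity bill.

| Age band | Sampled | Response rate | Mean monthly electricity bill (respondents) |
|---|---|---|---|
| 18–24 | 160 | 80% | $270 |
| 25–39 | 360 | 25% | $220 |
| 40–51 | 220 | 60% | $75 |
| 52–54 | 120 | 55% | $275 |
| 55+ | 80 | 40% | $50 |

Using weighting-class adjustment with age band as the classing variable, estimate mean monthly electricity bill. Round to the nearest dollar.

$187

Inverse-response-rate weighting restores each class to its sampled count, so class totals weight by n_sampled:
  18–24: 160 × 270 = 43,200
  25–39: 360 × 220 = 79,200
  40–51: 220 × 75 = 16,500
  52–54: 120 × 275 = 33,000
  55+: 80 × 50 = 4000
Adjusted estimate = 175,900 / 940 = 187.128 → $187.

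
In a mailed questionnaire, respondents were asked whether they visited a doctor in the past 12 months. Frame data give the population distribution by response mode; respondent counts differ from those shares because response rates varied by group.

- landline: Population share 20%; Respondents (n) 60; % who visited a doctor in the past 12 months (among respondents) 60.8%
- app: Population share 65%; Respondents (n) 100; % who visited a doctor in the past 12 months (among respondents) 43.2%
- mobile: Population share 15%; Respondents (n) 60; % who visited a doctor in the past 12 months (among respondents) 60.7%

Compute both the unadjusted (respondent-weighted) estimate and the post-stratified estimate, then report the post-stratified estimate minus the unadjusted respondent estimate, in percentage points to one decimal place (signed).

-3.4 percentage points

Naive respondent-only estimate (weights = respondent counts):
  (60/220)×60.8 + (100/220)×43.2 + (60/220)×60.7 = 52.7727%
Reweighting by population response mode shares:
  0.2×60.8 + 0.65×43.2 + 0.15×60.7 = 49.345%
Difference = 49.345 − 52.7727 = -3.4277 pp.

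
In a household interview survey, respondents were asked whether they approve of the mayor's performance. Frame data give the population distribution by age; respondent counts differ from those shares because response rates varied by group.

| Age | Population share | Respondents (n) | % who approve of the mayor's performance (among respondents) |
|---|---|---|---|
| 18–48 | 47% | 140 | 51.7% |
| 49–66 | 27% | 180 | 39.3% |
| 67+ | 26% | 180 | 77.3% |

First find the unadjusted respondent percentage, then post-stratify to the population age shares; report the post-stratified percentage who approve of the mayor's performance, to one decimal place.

55.0%

Naive respondent-only estimate (weights = respondent counts):
  (140/500)×51.7 + (180/500)×39.3 + (180/500)×77.3 = 56.452%
Post-stratifying to population shares instead:
  0.47×51.7 + 0.27×39.3 + 0.26×77.3 = 55.008%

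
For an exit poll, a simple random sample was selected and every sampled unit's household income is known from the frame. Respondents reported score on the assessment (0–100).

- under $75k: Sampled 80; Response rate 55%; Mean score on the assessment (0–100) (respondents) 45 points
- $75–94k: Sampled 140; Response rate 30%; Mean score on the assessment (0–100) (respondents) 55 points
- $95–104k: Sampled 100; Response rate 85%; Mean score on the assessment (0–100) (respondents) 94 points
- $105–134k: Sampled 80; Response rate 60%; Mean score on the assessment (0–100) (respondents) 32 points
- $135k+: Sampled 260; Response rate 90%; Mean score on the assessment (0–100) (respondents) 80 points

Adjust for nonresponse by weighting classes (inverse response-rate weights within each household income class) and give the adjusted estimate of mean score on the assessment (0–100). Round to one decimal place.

66.8

With weight = n_sampled/n_responded per class, the weighted class total is n_sampled:
  under $75k: 80 × 45 = 3600
  $75–94k: 140 × 55 = 7700
  $95–104k: 100 × 94 = 9400
  $105–134k: 80 × 32 = 2560
  $135k+: 260 × 80 = 20,800
Adjusted estimate = 44,060 / 660 = 66.7576 → 66.8.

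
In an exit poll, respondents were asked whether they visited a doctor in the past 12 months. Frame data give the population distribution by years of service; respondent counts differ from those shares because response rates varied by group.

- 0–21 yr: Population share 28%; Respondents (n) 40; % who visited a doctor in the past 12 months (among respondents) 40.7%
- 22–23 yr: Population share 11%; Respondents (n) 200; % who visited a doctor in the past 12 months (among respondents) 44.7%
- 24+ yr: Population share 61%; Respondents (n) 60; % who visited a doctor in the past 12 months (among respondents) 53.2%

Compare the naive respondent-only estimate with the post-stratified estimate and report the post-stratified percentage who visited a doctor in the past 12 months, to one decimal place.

Without adjustment, the pooled respondent share is:
  (40/300)×40.7 + (200/300)×44.7 + (60/300)×53.2 = 45.8667%
Reweighting by population years of service shares:
  0.28×40.7 + 0.11×44.7 + 0.61×53.2 = 48.765%

48.8%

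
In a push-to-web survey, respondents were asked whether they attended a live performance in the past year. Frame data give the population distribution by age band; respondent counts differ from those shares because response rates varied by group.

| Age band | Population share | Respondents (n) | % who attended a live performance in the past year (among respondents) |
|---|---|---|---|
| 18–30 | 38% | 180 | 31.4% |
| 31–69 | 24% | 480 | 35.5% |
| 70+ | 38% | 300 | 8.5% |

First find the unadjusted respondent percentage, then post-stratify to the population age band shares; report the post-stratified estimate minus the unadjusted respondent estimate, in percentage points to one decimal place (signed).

-2.6 percentage points

Naive respondent-only estimate (weights = respondent counts):
  (180/960)×31.4 + (480/960)×35.5 + (300/960)×8.5 = 26.2937%
Post-stratifying to population shares instead:
  0.38×31.4 + 0.24×35.5 + 0.38×8.5 = 23.682%
Difference = 23.682 − 26.2937 = -2.6118 pp.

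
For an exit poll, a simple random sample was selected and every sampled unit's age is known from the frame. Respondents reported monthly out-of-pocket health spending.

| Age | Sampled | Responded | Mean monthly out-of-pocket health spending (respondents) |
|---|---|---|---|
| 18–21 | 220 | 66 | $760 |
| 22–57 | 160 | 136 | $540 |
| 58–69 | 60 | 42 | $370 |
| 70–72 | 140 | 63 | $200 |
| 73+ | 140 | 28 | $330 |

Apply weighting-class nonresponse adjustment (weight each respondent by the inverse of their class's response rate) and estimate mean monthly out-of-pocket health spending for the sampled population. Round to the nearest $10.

$490

Class response rates: 18–21 66/220 = 30%, 22–57 136/160 = 85%, 58–69 42/60 = 70%, 70–72 63/140 = 45%, 73+ 28/140 = 20%.
Weighting each respondent by the inverse class response rate inflates each class back to its sampled size, so the class weight is n_sampled:
  18–21: 220 × 760 = 167,200
  22–57: 160 × 540 = 86,400
  58–69: 60 × 370 = 22,200
  70–72: 140 × 200 = 28,000
  73+: 140 × 330 = 46,200
Adjusted estimate = 350,000 / 720 = 486.111 → $490.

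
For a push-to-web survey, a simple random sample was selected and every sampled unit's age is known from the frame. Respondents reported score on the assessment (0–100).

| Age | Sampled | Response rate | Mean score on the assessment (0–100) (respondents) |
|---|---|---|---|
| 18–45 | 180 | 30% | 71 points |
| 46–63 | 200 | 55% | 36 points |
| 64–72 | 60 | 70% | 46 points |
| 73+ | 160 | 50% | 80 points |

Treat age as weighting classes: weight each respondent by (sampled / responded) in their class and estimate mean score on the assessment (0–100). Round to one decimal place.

Weighting each respondent by the inverse class response rate inflates each class back to its sampled size, so the class weight is n_sampled:
  18–45: 180 × 71 = 12,780
  46–63: 200 × 36 = 7200
  64–72: 60 × 46 = 2760
  73+: 160 × 80 = 12,800
Adjusted estimate = 35,540 / 600 = 59.2333 → 59.2.

59.2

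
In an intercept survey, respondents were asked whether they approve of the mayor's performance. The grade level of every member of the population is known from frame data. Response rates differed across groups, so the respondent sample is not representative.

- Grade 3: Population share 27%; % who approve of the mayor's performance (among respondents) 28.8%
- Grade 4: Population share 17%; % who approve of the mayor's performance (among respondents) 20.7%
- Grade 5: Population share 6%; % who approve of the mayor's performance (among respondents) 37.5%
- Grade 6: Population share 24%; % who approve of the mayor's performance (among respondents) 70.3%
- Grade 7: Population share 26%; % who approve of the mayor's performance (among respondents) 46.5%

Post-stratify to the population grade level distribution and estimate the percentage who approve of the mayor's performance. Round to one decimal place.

Weight each group's respondent value by its population share:
  Grade 3: 0.27 × 28.8 = 7.776
  Grade 4: 0.17 × 20.7 = 3.519
  Grade 5: 0.06 × 37.5 = 2.25
  Grade 6: 0.24 × 70.3 = 16.872
  Grade 7: 0.26 × 46.5 = 12.09
Post-stratified estimate = 42.507 → 42.5%.

42.5%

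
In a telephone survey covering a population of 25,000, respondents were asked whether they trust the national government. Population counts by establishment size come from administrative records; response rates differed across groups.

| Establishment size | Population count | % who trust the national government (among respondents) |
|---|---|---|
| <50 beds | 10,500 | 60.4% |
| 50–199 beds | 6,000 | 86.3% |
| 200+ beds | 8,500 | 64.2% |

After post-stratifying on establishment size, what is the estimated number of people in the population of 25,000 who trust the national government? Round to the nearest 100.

17,000

Estimated count per cell = population count × respondent percentage:
  <50 beds: 10,500 × 60.4% = 6342
  50–199 beds: 6,000 × 86.3% = 5178
  200+ beds: 8,500 × 64.2% = 5457
Estimated total = 16,977 → 17,000.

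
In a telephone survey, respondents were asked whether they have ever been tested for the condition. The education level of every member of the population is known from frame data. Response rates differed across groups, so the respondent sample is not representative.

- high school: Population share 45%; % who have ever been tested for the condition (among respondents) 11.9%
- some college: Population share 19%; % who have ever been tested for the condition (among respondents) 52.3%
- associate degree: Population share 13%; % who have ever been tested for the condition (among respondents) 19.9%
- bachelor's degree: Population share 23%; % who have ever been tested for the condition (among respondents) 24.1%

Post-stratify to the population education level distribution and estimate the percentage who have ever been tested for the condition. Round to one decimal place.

23.4%

Post-stratification weights by population share, not respondent share:
  high school: 0.45 × 11.9 = 5.355
  some college: 0.19 × 52.3 = 9.937
  associate degree: 0.13 × 19.9 = 2.587
  bachelor's degree: 0.23 × 24.1 = 5.543
Post-stratified estimate = 23.422 → 23.4%.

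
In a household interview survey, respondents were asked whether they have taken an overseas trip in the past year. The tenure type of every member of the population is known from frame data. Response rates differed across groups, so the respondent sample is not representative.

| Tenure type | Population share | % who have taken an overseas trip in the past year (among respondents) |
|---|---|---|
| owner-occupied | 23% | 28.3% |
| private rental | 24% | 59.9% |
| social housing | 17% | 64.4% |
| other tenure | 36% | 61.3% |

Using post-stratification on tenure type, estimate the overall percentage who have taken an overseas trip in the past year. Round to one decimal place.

Each cell contributes population-share × respondent value:
  owner-occupied: 0.23 × 28.3 = 6.509
  private rental: 0.24 × 59.9 = 14.376
  social housing: 0.17 × 64.4 = 10.948
  other tenure: 0.36 × 61.3 = 22.068
Post-stratified estimate = 53.901 → 53.9%.

53.9%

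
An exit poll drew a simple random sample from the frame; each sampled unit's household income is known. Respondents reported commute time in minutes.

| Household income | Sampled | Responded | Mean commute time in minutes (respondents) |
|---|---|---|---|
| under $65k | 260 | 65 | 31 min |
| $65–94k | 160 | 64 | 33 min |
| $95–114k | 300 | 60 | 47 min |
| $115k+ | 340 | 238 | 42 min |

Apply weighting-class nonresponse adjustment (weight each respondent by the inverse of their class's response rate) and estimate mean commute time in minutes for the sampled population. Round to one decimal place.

Class response rates: under $65k 65/260 = 25%, $65–94k 64/160 = 40%, $95–114k 60/300 = 20%, $115k+ 238/340 = 70%.
With weight = n_sampled/n_responded per class, the weighted class total is n_sampled:
  under $65k: 260 × 31 = 8060
  $65–94k: 160 × 33 = 5280
  $95–114k: 300 × 47 = 14,100
  $115k+: 340 × 42 = 14,280
Adjusted estimate = 41,720 / 1,060 = 39.3585 → 39.4.

39.4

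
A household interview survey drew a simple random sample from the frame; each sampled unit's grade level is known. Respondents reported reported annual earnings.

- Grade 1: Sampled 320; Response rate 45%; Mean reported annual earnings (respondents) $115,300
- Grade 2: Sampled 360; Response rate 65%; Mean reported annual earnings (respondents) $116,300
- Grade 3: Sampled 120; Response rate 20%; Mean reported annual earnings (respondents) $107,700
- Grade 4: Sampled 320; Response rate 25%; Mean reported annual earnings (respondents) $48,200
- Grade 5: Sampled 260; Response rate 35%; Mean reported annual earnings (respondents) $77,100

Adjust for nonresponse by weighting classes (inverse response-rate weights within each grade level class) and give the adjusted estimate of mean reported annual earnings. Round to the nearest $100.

Each respondent's weight = sampled/responded in their class; summing within a class gives n_sampled, so:
  Grade 1: 320 × 115,300 = 36,896,000
  Grade 2: 360 × 116,300 = 41,868,000
  Grade 3: 120 × 107,700 = 12,924,000
  Grade 4: 320 × 48,200 = 15,424,000
  Grade 5: 260 × 77,100 = 20,046,000
Adjusted estimate = 127,158,000 / 1,380 = 92143.5 → $92,100.

$92,100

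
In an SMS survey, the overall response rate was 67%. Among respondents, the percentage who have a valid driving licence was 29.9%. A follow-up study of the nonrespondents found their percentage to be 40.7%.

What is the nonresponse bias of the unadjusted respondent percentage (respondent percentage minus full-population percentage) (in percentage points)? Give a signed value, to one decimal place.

Nonresponse fraction = 1 − 0.67 = 0.33.
Bias = (nonresponse fraction) × (respondent percentage − nonrespondent percentage)
     = 0.33 × (29.9 − 40.7) = 0.33 × -10.8 = -3.564.

-3.6 percentage points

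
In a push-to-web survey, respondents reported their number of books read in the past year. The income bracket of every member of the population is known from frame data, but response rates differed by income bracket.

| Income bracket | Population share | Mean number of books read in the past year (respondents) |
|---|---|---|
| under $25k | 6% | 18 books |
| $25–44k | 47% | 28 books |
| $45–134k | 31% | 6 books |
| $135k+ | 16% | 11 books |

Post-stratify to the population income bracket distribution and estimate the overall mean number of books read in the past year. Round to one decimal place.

17.9

Weight each group's respondent value by its population share:
  under $25k: 0.06 × 18 = 1.08
  $25–44k: 0.47 × 28 = 13.16
  $45–134k: 0.31 × 6 = 1.86
  $135k+: 0.16 × 11 = 1.76
Post-stratified estimate = 17.86 → 17.9.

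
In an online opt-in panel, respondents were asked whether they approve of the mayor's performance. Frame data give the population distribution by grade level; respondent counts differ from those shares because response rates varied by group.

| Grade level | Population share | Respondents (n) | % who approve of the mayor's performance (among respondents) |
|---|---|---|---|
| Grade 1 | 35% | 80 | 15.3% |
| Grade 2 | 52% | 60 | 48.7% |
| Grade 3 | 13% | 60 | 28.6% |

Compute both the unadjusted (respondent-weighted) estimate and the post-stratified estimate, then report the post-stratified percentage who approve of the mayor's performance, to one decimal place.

34.4%

Without adjustment, the pooled respondent share is:
  (80/200)×15.3 + (60/200)×48.7 + (60/200)×28.6 = 29.31%
Reweighting by population grade level shares:
  0.35×15.3 + 0.52×48.7 + 0.13×28.6 = 34.397%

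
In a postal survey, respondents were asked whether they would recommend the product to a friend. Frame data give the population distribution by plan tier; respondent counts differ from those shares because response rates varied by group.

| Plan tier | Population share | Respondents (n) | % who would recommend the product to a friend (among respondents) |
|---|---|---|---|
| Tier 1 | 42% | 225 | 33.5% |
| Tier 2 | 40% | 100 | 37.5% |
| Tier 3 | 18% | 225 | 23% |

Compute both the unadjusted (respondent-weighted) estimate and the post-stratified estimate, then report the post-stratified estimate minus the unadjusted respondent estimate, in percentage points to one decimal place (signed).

Without adjustment, the pooled respondent share is:
  (225/550)×33.5 + (100/550)×37.5 + (225/550)×23 = 29.9318%
Reweighting by population plan tier shares:
  0.42×33.5 + 0.4×37.5 + 0.18×23 = 33.21%
Difference = 33.21 − 29.9318 = 3.2782 pp.

+3.3 percentage points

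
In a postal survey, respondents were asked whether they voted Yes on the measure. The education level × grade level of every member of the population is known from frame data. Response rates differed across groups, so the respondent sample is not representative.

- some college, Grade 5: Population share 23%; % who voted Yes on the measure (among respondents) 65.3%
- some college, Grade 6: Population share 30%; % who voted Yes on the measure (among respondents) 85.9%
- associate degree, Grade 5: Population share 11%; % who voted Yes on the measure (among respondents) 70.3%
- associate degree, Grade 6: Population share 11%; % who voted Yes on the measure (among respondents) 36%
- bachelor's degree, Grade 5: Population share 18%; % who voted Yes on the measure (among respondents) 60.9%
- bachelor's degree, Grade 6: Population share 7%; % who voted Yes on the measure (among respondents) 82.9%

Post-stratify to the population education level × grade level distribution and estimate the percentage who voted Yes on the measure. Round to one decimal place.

69.2%

Each cell contributes population-share × respondent value:
  some college, Grade 5: 0.23 × 65.3 = 15.019
  some college, Grade 6: 0.3 × 85.9 = 25.77
  associate degree, Grade 5: 0.11 × 70.3 = 7.733
  associate degree, Grade 6: 0.11 × 36 = 3.96
  bachelor's degree, Grade 5: 0.18 × 60.9 = 10.962
  bachelor's degree, Grade 6: 0.07 × 82.9 = 5.803
Post-stratified estimate = 69.247 → 69.2%.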